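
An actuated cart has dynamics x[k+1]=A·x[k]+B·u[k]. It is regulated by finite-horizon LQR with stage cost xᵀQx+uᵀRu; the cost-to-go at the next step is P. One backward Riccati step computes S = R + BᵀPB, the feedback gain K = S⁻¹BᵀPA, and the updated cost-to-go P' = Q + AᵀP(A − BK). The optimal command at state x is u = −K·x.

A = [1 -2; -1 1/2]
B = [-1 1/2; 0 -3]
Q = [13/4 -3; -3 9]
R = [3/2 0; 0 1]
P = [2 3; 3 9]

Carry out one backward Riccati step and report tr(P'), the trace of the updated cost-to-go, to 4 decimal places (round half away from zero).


15.1263

BᵀP = [-2.0000 -3.0000; -8.0000 -25.5000]
S = R + BᵀPB = [3/2 0; 0 1] + [2.0000 8.0000; 8.0000 72.5000] = [3.5000 8.0000; 8.0000 73.5000]
BᵀPA = [1.0000 2.5000; 17.5000 3.2500]
K = S⁻¹·BᵀPA = [-0.3441 0.8163; 0.2755 -0.0446]
A−BK = [0.5181 -1.1614; -0.1734 0.3661]
AᵀP(A−BK) = [0.5220 -1.0353; -1.0353 2.3543]
P' = Q + AᵀP(A−BK) = [3.7720 -4.0353; -4.0353 11.3543]
tr(P') = 15.1263


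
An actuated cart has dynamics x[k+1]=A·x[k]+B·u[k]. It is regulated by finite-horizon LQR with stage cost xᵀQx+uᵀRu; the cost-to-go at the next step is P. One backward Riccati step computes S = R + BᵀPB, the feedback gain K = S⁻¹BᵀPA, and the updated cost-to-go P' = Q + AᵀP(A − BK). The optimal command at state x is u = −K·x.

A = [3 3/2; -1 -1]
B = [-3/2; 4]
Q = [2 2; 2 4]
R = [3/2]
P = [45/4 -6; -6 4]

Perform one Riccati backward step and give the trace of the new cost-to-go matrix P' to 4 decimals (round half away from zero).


BᵀP = [-40.8750 25.0000]
S = R + BᵀPB = [3/2] + [161.3125] = [162.8125]
BᵀPA = [-147.6250 -86.3125]
K = S⁻¹·BᵀPA = [-0.9067 -0.5301]
A−BK = [1.6399 0.7048; 2.6269 1.1205]
AᵀP(A−BK) = [7.3958 3.3639; 3.3639 1.5553]
P' = Q + AᵀP(A−BK) = [9.3958 5.3639; 5.3639 5.5553]
tr(P') = 14.9511

14.9511


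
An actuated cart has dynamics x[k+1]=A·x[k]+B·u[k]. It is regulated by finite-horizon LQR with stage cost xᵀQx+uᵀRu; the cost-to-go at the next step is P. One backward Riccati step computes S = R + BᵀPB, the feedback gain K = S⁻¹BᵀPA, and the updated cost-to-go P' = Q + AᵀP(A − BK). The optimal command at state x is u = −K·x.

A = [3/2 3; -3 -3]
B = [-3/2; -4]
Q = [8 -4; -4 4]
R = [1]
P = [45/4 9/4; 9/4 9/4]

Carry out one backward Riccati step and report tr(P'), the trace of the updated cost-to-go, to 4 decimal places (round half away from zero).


BᵀP = [-25.8750 -12.3750]
S = R + BᵀPB = [1] + [88.3125] = [89.3125]
BᵀPA = [-1.6875 -40.5000]
K = S⁻¹·BᵀPA = [-0.0189 -0.4535]
A−BK = [1.4717 2.3198; -3.0756 -4.8139]
AᵀP(A−BK) = [25.2806 39.7348; 39.7348 62.6347]
P' = Q + AᵀP(A−BK) = [33.2806 35.7348; 35.7348 66.6347]
tr(P') = 99.9153

99.9153


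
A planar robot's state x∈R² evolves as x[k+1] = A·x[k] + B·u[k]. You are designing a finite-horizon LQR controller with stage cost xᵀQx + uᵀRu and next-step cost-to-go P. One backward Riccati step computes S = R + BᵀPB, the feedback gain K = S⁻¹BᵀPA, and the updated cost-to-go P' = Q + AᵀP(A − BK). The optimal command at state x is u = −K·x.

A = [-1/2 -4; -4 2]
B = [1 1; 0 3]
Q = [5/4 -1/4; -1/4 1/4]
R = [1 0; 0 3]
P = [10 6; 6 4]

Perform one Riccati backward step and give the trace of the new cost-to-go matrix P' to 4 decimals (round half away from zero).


11.8344

BᵀP = [10.0000 6.0000; 28.0000 18.0000]
S = R + BᵀPB = [1 0; 0 3] + [10.0000 28.0000; 28.0000 82.0000] = [11.0000 28.0000; 28.0000 85.0000]
BᵀPA = [-29.0000 -28.0000; -86.0000 -76.0000]
K = S⁻¹·BᵀPA = [-0.3775 -1.6689; -0.8874 -0.3444]
A−BK = [0.7649 -1.9868; -1.3377 3.0331]
AᵀP(A−BK) = [3.2351 -0.0132; -0.0132 7.0993]
P' = Q + AᵀP(A−BK) = [4.4851 -0.2632; -0.2632 7.3493]
tr(P') = 11.8344


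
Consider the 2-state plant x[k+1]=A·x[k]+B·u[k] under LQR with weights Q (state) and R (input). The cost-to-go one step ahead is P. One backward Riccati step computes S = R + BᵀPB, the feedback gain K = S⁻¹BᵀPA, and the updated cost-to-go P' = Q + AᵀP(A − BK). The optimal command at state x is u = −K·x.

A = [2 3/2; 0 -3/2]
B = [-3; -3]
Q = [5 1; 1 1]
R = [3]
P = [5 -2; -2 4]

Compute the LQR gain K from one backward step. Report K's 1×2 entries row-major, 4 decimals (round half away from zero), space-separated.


BᵀP = [-9.0000 -6.0000]
S = R + BᵀPB = [3] + [45.0000] = [48.0000]
BᵀPA = [-18.0000 -4.5000]
K = S⁻¹·BᵀPA = [-0.3750 -0.0938]
A−BK = [0.8750 1.2188; -1.1250 -1.7813]
AᵀP(A−BK) = [13.2500 19.3125; 19.3125 28.8281]
P' = Q + AᵀP(A−BK) = [18.2500 20.3125; 20.3125 29.8281]
tr(P') = 48.0781

-0.3750 -0.0938


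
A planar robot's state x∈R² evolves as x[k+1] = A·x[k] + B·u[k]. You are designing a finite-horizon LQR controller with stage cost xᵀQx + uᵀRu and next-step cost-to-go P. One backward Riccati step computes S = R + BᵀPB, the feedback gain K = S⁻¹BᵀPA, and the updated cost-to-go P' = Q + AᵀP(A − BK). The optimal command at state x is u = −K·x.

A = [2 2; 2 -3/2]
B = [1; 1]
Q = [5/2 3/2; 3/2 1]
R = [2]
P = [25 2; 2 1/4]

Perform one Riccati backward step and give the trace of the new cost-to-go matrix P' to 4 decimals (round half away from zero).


BᵀP = [27.0000 2.2500]
S = R + BᵀPB = [2] + [29.2500] = [31.2500]
BᵀPA = [58.5000 50.6250]
K = S⁻¹·BᵀPA = [1.8720 1.6200]
A−BK = [0.1280 0.3800; 0.1280 -3.1200]
AᵀP(A−BK) = [7.4880 6.4800; 6.4800 6.5500]
P' = Q + AᵀP(A−BK) = [9.9880 7.9800; 7.9800 7.5500]
tr(P') = 17.5380

17.5380


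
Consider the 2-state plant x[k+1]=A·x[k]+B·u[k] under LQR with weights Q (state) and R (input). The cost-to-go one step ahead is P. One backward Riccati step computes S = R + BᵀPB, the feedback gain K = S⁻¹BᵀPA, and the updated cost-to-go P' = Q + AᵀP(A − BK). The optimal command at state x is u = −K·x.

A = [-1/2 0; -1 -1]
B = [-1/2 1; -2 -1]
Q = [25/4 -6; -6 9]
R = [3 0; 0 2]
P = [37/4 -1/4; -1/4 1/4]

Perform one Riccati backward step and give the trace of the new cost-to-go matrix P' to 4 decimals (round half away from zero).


15.9604

BᵀP = [-4.1250 -0.3750; 9.5000 -0.5000]
S = R + BᵀPB = [3 0; 0 2] + [2.8125 -3.7500; -3.7500 10.0000] = [5.8125 -3.7500; -3.7500 12.0000]
BᵀPA = [2.4375 0.3750; -4.2500 0.5000]
K = S⁻¹·BᵀPA = [0.2391 0.1145; -0.2795 0.0774]
A−BK = [-0.1010 -0.0202; -0.8013 -0.6936]
AᵀP(A−BK) = [0.5421 0.1751; 0.1751 0.1684]
P' = Q + AᵀP(A−BK) = [6.7921 -5.8249; -5.8249 9.1684]
tr(P') = 15.9604


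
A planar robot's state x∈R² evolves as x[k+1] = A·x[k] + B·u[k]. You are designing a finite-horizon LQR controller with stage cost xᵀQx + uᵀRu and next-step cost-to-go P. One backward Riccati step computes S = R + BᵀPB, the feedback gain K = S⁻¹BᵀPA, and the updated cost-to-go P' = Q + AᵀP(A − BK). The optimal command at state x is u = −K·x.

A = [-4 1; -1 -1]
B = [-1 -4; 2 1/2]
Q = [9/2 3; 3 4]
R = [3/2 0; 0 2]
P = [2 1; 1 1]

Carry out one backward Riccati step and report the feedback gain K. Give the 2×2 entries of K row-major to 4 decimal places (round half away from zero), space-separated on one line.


-0.4450 -0.2675 1.1148 -0.1278

BᵀP = [0.0000 1.0000; -7.5000 -3.5000]
S = R + BᵀPB = [3/2 0; 0 2] + [2.0000 0.5000; 0.5000 28.2500] = [3.5000 0.5000; 0.5000 30.2500]
BᵀPA = [-1.0000 -1.0000; 33.5000 -4.0000]
K = S⁻¹·BᵀPA = [-0.4450 -0.2675; 1.1148 -0.1278]
A−BK = [0.0142 0.2213; -0.6675 -0.4012]
AᵀP(A−BK) = [3.2095 0.0142; 0.0142 0.2213]
P' = Q + AᵀP(A−BK) = [7.7095 3.0142; 3.0142 4.2213]
tr(P') = 11.9308


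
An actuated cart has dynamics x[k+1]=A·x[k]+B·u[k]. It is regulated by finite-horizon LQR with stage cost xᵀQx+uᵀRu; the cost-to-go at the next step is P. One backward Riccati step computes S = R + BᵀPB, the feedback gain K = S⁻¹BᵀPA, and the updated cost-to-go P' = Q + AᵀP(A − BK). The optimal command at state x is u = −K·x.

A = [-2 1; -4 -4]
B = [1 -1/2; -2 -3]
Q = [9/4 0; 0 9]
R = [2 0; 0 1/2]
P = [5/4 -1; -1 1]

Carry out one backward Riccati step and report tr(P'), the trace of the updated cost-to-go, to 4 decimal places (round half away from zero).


13.9129

BᵀP = [3.2500 -3.0000; 2.3750 -2.5000]
S = R + BᵀPB = [2 0; 0 1/2] + [9.2500 7.3750; 7.3750 6.3125] = [11.2500 7.3750; 7.3750 6.8125]
BᵀPA = [5.5000 15.2500; 5.2500 12.3750]
K = S⁻¹·BᵀPA = [-0.0562 0.5674; 0.8315 1.2022]
A−BK = [-1.5281 1.0337; -1.6180 0.7416]
AᵀP(A−BK) = [0.9438 0.0674; 0.0674 1.7191]
P' = Q + AᵀP(A−BK) = [3.1938 0.0674; 0.0674 10.7191]
tr(P') = 13.9129


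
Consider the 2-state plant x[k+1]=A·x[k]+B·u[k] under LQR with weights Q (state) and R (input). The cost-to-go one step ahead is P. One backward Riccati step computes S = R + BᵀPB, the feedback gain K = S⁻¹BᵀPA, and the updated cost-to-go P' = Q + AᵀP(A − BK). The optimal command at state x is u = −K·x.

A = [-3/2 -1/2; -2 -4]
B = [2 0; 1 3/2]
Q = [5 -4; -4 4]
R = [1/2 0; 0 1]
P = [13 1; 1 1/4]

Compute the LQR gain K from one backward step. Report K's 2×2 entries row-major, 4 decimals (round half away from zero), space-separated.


-0.7788 -0.3567 -0.2378 -0.6696

BᵀP = [27.0000 2.2500; 1.5000 0.3750]
S = R + BᵀPB = [1/2 0; 0 1] + [56.2500 3.3750; 3.3750 0.5625] = [56.7500 3.3750; 3.3750 1.5625]
BᵀPA = [-45.0000 -22.5000; -3.0000 -2.2500]
K = S⁻¹·BᵀPA = [-0.7788 -0.3567; -0.2378 -0.6696]
A−BK = [0.0576 0.2133; -0.8645 -2.6389]
AᵀP(A−BK) = [0.4902 0.6918; 0.6918 1.7187]
P' = Q + AᵀP(A−BK) = [5.4902 -3.3082; -3.3082 5.7187]
tr(P') = 11.2089


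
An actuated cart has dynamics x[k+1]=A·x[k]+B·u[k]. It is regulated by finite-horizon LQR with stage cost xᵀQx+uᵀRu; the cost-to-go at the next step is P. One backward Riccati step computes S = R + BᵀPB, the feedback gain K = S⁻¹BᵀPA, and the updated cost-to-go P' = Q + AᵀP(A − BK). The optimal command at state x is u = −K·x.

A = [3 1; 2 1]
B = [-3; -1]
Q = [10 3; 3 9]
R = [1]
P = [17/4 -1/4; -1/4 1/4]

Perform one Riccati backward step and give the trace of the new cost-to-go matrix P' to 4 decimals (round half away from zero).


BᵀP = [-12.5000 0.5000]
S = R + BᵀPB = [1] + [37.0000] = [38.0000]
BᵀPA = [-36.5000 -12.0000]
K = S⁻¹·BᵀPA = [-0.9605 -0.3158]
A−BK = [0.1184 0.0526; 1.0395 0.6842]
AᵀP(A−BK) = [1.1908 0.4737; 0.4737 0.2105]
P' = Q + AᵀP(A−BK) = [11.1908 3.4737; 3.4737 9.2105]
tr(P') = 20.4013

20.4013


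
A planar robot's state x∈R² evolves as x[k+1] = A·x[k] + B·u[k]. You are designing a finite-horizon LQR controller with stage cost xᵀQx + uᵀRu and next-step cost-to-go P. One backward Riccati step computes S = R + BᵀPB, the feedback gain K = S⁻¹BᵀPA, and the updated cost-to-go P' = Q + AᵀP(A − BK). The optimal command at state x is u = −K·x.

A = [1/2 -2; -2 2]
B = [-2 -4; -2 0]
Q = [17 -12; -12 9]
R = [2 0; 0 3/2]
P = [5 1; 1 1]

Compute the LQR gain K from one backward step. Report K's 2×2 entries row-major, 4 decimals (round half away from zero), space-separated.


0.5546 -0.4968 -0.3512 0.6852

BᵀP = [-12.0000 -4.0000; -20.0000 -4.0000]
S = R + BᵀPB = [2 0; 0 3/2] + [32.0000 48.0000; 48.0000 80.0000] = [34.0000 48.0000; 48.0000 81.5000]
BᵀPA = [2.0000 16.0000; -2.0000 32.0000]
K = S⁻¹·BᵀPA = [0.5546 -0.4968; -0.3512 0.6852]
A−BK = [0.2045 -0.2527; -0.8908 1.0064]
AᵀP(A−BK) = [1.4384 -1.6360; -1.6360 2.0214]
P' = Q + AᵀP(A−BK) = [18.4384 -13.6360; -13.6360 11.0214]
tr(P') = 29.4599


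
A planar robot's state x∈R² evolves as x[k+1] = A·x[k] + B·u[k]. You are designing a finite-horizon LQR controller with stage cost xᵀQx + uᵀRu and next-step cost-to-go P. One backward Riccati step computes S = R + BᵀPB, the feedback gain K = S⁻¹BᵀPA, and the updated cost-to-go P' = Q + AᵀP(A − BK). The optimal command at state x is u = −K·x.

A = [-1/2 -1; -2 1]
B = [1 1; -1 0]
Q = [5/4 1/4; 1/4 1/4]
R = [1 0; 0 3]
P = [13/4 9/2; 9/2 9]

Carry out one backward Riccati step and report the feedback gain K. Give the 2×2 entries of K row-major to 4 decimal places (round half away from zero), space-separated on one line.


BᵀP = [-1.2500 -4.5000; 3.2500 4.5000]
S = R + BᵀPB = [1 0; 0 3] + [3.2500 -1.2500; -1.2500 3.2500] = [4.2500 -1.2500; -1.2500 6.2500]
BᵀPA = [9.6250 -3.2500; -10.6250 1.2500]
K = S⁻¹·BᵀPA = [1.8750 -0.7500; -1.3250 0.0500]
A−BK = [-1.0500 -0.3000; -0.1250 0.2500]
AᵀP(A−BK) = [13.6875 -1.8750; -1.8750 0.7500]
P' = Q + AᵀP(A−BK) = [14.9375 -1.6250; -1.6250 1.0000]
tr(P') = 15.9375

1.8750 -0.7500 -1.3250 0.0500


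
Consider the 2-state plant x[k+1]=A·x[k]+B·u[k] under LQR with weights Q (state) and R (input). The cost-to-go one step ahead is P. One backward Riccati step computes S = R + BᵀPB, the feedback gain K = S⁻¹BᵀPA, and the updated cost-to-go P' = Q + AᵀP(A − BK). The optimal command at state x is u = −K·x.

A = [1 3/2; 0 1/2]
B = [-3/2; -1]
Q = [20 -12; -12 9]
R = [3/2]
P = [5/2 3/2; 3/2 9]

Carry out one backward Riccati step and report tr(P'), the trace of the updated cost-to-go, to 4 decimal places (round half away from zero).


BᵀP = [-5.2500 -11.2500]
S = R + BᵀPB = [3/2] + [19.1250] = [20.6250]
BᵀPA = [-5.2500 -13.5000]
K = S⁻¹·BᵀPA = [-0.2545 -0.6545]
A−BK = [0.6182 0.5182; -0.2545 -0.1545]
AᵀP(A−BK) = [1.1636 1.0636; 1.0636 1.2886]
P' = Q + AᵀP(A−BK) = [21.1636 -10.9364; -10.9364 10.2886]
tr(P') = 31.4523

31.4523


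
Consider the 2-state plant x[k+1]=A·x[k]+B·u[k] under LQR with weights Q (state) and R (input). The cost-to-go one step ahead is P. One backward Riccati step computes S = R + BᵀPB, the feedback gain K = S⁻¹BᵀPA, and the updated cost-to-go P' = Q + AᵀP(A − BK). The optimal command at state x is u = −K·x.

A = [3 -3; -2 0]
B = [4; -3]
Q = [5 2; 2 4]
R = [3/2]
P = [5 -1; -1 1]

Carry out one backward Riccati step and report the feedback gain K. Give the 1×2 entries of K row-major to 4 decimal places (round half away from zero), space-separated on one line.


0.7249 -0.6026

BᵀP = [23.0000 -7.0000]
S = R + BᵀPB = [3/2] + [113.0000] = [114.5000]
BᵀPA = [83.0000 -69.0000]
K = S⁻¹·BᵀPA = [0.7249 -0.6026]
A−BK = [0.1004 -0.5895; 0.1747 -1.8079]
AᵀP(A−BK) = [0.8341 -0.9825; -0.9825 3.4192]
P' = Q + AᵀP(A−BK) = [5.8341 1.0175; 1.0175 7.4192]
tr(P') = 13.2533


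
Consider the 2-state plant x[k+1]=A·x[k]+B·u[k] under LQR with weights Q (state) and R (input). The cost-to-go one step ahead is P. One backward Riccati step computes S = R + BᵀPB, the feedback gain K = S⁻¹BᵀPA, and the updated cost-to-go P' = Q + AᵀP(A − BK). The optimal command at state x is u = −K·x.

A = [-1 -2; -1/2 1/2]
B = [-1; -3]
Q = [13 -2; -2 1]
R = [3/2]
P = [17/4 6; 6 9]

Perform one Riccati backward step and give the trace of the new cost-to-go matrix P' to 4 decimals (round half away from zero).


15.1303

BᵀP = [-22.2500 -33.0000]
S = R + BᵀPB = [3/2] + [121.2500] = [122.7500]
BᵀPA = [38.7500 28.0000]
K = S⁻¹·BᵀPA = [0.3157 0.2281]
A−BK = [-0.6843 -1.7719; 0.4470 1.1843]
AᵀP(A−BK) = [0.2673 0.4109; 0.4109 0.8630]
P' = Q + AᵀP(A−BK) = [13.2673 -1.5891; -1.5891 1.8630]
tr(P') = 15.1303


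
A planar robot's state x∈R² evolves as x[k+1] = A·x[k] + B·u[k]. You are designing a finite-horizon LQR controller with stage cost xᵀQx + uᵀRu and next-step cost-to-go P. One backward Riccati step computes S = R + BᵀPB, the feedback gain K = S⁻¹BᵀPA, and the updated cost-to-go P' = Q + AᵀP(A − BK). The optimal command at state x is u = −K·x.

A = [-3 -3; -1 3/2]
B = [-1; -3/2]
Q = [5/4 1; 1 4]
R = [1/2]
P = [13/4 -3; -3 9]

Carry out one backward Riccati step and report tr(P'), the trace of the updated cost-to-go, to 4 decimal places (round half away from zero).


BᵀP = [1.2500 -10.5000]
S = R + BᵀPB = [1/2] + [14.5000] = [15.0000]
BᵀPA = [6.7500 -19.5000]
K = S⁻¹·BᵀPA = [0.4500 -1.3000]
A−BK = [-2.5500 -4.3000; -0.3250 -0.4500]
AᵀP(A−BK) = [17.2125 29.0250; 29.0250 51.1500]
P' = Q + AᵀP(A−BK) = [18.4625 30.0250; 30.0250 55.1500]
tr(P') = 73.6125

73.6125


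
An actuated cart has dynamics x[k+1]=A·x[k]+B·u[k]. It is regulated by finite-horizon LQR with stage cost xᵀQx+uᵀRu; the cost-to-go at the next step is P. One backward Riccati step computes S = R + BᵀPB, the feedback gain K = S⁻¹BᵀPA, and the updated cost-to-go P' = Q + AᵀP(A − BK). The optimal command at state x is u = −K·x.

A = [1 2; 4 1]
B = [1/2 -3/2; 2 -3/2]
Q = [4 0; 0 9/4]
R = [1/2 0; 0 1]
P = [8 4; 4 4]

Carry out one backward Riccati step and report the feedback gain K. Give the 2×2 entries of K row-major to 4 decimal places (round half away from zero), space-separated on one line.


1.6462 -0.1538 -0.2538 -1.1538

BᵀP = [12.0000 10.0000; -18.0000 -12.0000]
S = R + BᵀPB = [1/2 0; 0 1] + [26.0000 -33.0000; -33.0000 45.0000] = [26.5000 -33.0000; -33.0000 46.0000]
BᵀPA = [52.0000 34.0000; -66.0000 -48.0000]
K = S⁻¹·BᵀPA = [1.6462 -0.1538; -0.2538 -1.1538]
A−BK = [-0.2038 0.3462; 0.3269 -0.4231]
AᵀP(A−BK) = [1.6462 -0.1538; -0.1538 1.8462]
P' = Q + AᵀP(A−BK) = [5.6462 -0.1538; -0.1538 4.0962]
tr(P') = 9.7423


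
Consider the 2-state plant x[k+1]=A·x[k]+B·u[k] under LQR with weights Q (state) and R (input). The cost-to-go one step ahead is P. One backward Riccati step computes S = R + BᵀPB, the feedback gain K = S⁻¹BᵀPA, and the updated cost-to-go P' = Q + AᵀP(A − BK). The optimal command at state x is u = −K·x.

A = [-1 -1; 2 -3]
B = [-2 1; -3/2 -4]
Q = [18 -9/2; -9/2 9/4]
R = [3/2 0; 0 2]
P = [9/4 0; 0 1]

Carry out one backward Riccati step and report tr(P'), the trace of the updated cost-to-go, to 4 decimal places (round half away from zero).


22.0419

BᵀP = [-4.5000 -1.5000; 2.2500 -4.0000]
S = R + BᵀPB = [3/2 0; 0 2] + [11.2500 1.5000; 1.5000 18.2500] = [12.7500 1.5000; 1.5000 20.2500]
BᵀPA = [1.5000 9.0000; -10.2500 9.7500]
K = S⁻¹·BᵀPA = [0.1788 0.6549; -0.5194 0.4330]
A−BK = [-0.1231 -0.1231; 0.1905 -0.2857]
AᵀP(A−BK) = [0.6579 -0.2945; -0.2945 1.1341]
P' = Q + AᵀP(A−BK) = [18.6579 -4.7945; -4.7945 3.3841]
tr(P') = 22.0419


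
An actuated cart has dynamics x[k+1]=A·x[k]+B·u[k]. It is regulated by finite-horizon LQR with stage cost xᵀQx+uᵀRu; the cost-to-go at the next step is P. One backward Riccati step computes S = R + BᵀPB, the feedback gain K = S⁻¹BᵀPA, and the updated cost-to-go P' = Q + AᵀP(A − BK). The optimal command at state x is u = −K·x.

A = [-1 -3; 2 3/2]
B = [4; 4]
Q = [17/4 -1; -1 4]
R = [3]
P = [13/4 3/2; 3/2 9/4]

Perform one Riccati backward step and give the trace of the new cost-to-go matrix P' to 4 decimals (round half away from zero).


BᵀP = [19.0000 15.0000]
S = R + BᵀPB = [3] + [136.0000] = [139.0000]
BᵀPA = [11.0000 -34.5000]
K = S⁻¹·BᵀPA = [0.0791 -0.2482]
A−BK = [-1.3165 -2.0072; 1.6835 2.4928]
AᵀP(A−BK) = [5.3795 7.9802; 7.9802 12.2496]
P' = Q + AᵀP(A−BK) = [9.6295 6.9802; 6.9802 16.2496]
tr(P') = 25.8790

25.8790


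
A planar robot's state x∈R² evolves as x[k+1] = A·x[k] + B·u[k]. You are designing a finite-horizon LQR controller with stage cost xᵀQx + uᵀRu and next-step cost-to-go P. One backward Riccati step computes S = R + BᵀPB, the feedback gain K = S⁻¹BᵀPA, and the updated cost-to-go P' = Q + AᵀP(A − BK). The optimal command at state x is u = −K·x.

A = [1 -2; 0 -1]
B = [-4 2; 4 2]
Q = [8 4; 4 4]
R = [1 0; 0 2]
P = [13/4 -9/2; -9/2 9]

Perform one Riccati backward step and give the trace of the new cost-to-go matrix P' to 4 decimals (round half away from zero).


12.9892

BᵀP = [-31.0000 54.0000; -2.5000 9.0000]
S = R + BᵀPB = [1 0; 0 2] + [340.0000 46.0000; 46.0000 13.0000] = [341.0000 46.0000; 46.0000 15.0000]
BᵀPA = [-31.0000 8.0000; -2.5000 -4.0000]
K = S⁻¹·BᵀPA = [-0.1167 0.1014; 0.1912 -0.5775]
A−BK = [0.1507 -0.4395; 0.0844 -0.2504]
AᵀP(A−BK) = [0.1102 -0.3014; -0.3014 0.8790]
P' = Q + AᵀP(A−BK) = [8.1102 3.6986; 3.6986 4.8790]
tr(P') = 12.9892


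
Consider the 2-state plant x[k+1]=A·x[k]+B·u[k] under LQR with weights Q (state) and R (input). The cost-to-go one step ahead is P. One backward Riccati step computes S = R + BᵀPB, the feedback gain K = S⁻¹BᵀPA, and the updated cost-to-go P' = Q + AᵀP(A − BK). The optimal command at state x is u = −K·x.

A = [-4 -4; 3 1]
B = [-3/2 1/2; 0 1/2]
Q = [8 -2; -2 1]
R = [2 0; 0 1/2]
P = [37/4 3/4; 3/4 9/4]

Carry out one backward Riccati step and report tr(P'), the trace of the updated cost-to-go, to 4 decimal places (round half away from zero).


BᵀP = [-13.8750 -1.1250; 5.0000 1.5000]
S = R + BᵀPB = [2 0; 0 1/2] + [20.8125 -7.5000; -7.5000 3.2500] = [22.8125 -7.5000; -7.5000 3.7500]
BᵀPA = [52.1250 54.3750; -15.5000 -18.5000]
K = S⁻¹·BᵀPA = [2.7040 2.2240; 1.2747 -0.4853]
A−BK = [-0.5813 -0.4213; 2.3627 1.2427]
AᵀP(A−BK) = [29.0613 19.3013; 19.3013 14.3413]
P' = Q + AᵀP(A−BK) = [37.0613 17.3013; 17.3013 15.3413]
tr(P') = 52.4027

52.4027


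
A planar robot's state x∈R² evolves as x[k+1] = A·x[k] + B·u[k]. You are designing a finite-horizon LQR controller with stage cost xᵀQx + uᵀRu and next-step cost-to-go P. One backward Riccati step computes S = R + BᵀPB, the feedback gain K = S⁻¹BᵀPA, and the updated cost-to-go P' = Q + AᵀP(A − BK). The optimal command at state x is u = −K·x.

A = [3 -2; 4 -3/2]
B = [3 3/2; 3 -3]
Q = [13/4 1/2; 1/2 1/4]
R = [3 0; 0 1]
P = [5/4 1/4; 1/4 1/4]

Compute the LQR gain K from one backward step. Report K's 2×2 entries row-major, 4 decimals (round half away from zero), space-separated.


0.9350 -0.5213 -0.0600 -0.1350

BᵀP = [4.5000 1.5000; 1.1250 -0.3750]
S = R + BᵀPB = [3 0; 0 1] + [18.0000 2.2500; 2.2500 2.8125] = [21.0000 2.2500; 2.2500 3.8125]
BᵀPA = [19.5000 -11.2500; 1.8750 -1.6875]
K = S⁻¹·BᵀPA = [0.9350 -0.5213; -0.0600 -0.1350]
A−BK = [0.2850 -0.2338; 1.0150 -0.3413]
AᵀP(A−BK) = [3.1300 -1.7075; -1.7075 0.9706]
P' = Q + AᵀP(A−BK) = [6.3800 -1.2075; -1.2075 1.2206]
tr(P') = 7.6006


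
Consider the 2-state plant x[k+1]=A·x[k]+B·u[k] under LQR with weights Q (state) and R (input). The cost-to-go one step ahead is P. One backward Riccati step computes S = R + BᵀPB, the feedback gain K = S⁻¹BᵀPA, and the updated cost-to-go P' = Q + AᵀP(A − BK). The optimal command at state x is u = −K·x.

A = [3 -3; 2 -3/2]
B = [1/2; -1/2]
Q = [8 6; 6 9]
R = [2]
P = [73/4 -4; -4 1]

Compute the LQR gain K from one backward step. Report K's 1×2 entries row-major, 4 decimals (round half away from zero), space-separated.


BᵀP = [11.1250 -2.5000]
S = R + BᵀPB = [2] + [6.8125] = [8.8125]
BᵀPA = [28.3750 -29.6250]
K = S⁻¹·BᵀPA = [3.2199 -3.3617]
A−BK = [1.3901 -1.3191; 3.6099 -3.1809]
AᵀP(A−BK) = [28.8865 -29.8617; -29.8617 30.9096]
P' = Q + AᵀP(A−BK) = [36.8865 -23.8617; -23.8617 39.9096]
tr(P') = 76.7961

3.2199 -3.3617


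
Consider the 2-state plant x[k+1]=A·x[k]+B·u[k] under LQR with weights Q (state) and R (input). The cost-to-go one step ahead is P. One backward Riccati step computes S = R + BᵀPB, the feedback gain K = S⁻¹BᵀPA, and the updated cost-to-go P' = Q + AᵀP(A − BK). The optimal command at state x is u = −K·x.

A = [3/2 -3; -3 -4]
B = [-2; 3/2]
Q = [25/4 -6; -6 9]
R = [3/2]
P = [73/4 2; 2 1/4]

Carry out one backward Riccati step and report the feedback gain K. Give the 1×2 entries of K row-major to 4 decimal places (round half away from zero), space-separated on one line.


-0.6244 1.8236

BᵀP = [-33.5000 -3.6250]
S = R + BᵀPB = [3/2] + [61.5625] = [63.0625]
BᵀPA = [-39.3750 115.0000]
K = S⁻¹·BᵀPA = [-0.6244 1.8236]
A−BK = [0.2512 0.6472; -2.0634 -6.7354]
AᵀP(A−BK) = [0.7275 -1.3212; -1.3212 6.5374]
P' = Q + AᵀP(A−BK) = [6.9775 -7.3212; -7.3212 15.5374]
tr(P') = 22.5149


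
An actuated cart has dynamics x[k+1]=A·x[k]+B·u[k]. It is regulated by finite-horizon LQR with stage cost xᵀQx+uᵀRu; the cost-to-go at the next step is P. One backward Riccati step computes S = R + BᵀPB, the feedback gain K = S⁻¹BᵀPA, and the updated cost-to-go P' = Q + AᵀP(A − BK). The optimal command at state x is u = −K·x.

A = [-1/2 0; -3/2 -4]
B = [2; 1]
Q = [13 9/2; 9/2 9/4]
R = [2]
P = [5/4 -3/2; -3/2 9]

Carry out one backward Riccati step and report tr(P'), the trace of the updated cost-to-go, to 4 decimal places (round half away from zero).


110.9375

BᵀP = [1.0000 6.0000]
S = R + BᵀPB = [2] + [8.0000] = [10.0000]
BᵀPA = [-9.5000 -24.0000]
K = S⁻¹·BᵀPA = [-0.9500 -2.4000]
A−BK = [1.4000 4.8000; -0.5500 -1.6000]
AᵀP(A−BK) = [9.2875 28.2000; 28.2000 86.4000]
P' = Q + AᵀP(A−BK) = [22.2875 32.7000; 32.7000 88.6500]
tr(P') = 110.9375


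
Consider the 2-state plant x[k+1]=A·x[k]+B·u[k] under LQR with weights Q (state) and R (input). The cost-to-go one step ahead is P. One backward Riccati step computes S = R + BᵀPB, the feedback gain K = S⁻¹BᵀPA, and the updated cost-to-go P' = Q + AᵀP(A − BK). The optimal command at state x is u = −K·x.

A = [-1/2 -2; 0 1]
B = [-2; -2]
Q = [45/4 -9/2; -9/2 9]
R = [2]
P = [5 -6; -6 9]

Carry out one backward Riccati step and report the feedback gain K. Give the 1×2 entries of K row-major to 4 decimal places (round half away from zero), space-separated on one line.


-0.1000 -1.0000

BᵀP = [2.0000 -6.0000]
S = R + BᵀPB = [2] + [8.0000] = [10.0000]
BᵀPA = [-1.0000 -10.0000]
K = S⁻¹·BᵀPA = [-0.1000 -1.0000]
A−BK = [-0.7000 -4.0000; -0.2000 -1.0000]
AᵀP(A−BK) = [1.1500 7.0000; 7.0000 43.0000]
P' = Q + AᵀP(A−BK) = [12.4000 2.5000; 2.5000 52.0000]
tr(P') = 64.4000


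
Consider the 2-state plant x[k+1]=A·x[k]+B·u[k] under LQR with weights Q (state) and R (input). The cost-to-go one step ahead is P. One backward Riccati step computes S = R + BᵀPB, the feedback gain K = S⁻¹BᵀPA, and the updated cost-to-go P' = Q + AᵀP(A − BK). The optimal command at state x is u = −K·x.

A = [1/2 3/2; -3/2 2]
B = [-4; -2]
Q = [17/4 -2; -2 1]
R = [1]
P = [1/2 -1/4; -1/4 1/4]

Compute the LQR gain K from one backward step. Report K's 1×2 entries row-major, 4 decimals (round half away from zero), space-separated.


BᵀP = [-1.5000 0.5000]
S = R + BᵀPB = [1] + [5.0000] = [6.0000]
BᵀPA = [-1.5000 -1.2500]
K = S⁻¹·BᵀPA = [-0.2500 -0.2083]
A−BK = [-0.5000 0.6667; -2.0000 1.5833]
AᵀP(A−BK) = [0.6875 -0.3750; -0.3750 0.3646]
P' = Q + AᵀP(A−BK) = [4.9375 -2.3750; -2.3750 1.3646]
tr(P') = 6.3021

-0.2500 -0.2083


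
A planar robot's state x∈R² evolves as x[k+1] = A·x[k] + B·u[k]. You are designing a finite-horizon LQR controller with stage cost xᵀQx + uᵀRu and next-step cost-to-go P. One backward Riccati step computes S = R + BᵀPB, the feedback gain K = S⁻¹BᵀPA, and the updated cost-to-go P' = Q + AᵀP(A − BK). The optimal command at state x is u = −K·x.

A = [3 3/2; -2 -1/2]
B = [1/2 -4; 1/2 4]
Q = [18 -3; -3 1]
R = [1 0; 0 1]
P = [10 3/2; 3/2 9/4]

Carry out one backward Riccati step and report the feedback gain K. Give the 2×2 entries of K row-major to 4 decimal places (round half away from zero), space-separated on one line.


0.7078 0.6956 -0.6512 -0.2800

BᵀP = [5.7500 1.8750; -34.0000 3.0000]
S = R + BᵀPB = [1 0; 0 1] + [3.8125 -15.5000; -15.5000 148.0000] = [4.8125 -15.5000; -15.5000 149.0000]
BᵀPA = [13.5000 7.6875; -108.0000 -52.5000]
K = S⁻¹·BᵀPA = [0.7078 0.6956; -0.6512 -0.2800]
A−BK = [0.0413 0.0322; 0.2509 0.2721]
AᵀP(A−BK) = [1.1148 0.8706; 0.8706 0.7656]
P' = Q + AᵀP(A−BK) = [19.1148 -2.1294; -2.1294 1.7656]
tr(P') = 20.8805


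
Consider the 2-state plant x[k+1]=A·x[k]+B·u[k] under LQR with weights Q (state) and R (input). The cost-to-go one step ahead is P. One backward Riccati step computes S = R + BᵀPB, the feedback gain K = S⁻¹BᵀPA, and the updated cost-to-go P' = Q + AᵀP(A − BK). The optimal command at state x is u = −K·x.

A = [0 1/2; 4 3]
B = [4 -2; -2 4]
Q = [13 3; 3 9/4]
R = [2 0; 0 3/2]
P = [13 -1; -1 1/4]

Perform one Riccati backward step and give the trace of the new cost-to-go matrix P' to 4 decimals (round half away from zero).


17.7607

BᵀP = [54.0000 -4.5000; -30.0000 3.0000]
S = R + BᵀPB = [2 0; 0 3/2] + [225.0000 -126.0000; -126.0000 72.0000] = [227.0000 -126.0000; -126.0000 73.5000]
BᵀPA = [-18.0000 13.5000; 12.0000 -6.0000]
K = S⁻¹·BᵀPA = [0.2338 0.2922; 0.5640 0.4193]
A−BK = [0.1929 0.1698; 2.2115 1.9072]
AᵀP(A−BK) = [1.4397 1.2282; 1.2282 1.0710]
P' = Q + AᵀP(A−BK) = [14.4397 4.2282; 4.2282 3.3210]
tr(P') = 17.7607


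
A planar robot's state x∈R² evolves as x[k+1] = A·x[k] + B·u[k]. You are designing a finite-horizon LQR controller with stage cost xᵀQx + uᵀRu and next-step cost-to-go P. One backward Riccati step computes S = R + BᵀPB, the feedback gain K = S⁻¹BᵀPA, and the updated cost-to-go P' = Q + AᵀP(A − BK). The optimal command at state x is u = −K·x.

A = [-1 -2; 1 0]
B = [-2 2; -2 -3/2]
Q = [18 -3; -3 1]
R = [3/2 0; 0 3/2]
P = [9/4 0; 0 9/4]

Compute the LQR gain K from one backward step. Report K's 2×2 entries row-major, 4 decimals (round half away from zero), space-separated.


-0.0594 0.4015 -0.5146 -0.5203

BᵀP = [-4.5000 -4.5000; 4.5000 -3.3750]
S = R + BᵀPB = [3/2 0; 0 3/2] + [18.0000 -2.2500; -2.2500 14.0625] = [19.5000 -2.2500; -2.2500 15.5625]
BᵀPA = [0.0000 9.0000; -7.8750 -9.0000]
K = S⁻¹·BᵀPA = [-0.0594 0.4015; -0.5146 -0.5203]
A−BK = [-0.0895 -0.1565; 0.1093 0.0226]
AᵀP(A−BK) = [0.4475 0.4029; 0.4029 0.7041]
P' = Q + AᵀP(A−BK) = [18.4475 -2.5971; -2.5971 1.7041]
tr(P') = 20.1515


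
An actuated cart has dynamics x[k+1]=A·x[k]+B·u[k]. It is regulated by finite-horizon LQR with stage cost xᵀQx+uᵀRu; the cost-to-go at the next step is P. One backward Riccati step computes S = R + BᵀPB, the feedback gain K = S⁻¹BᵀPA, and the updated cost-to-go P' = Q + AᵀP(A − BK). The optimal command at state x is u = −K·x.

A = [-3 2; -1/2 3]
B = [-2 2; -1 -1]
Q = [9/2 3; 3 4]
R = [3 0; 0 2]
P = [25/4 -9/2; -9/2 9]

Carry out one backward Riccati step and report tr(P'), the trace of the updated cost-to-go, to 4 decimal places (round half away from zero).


22.3468

BᵀP = [-8.0000 0.0000; 17.0000 -18.0000]
S = R + BᵀPB = [3 0; 0 2] + [16.0000 -16.0000; -16.0000 52.0000] = [19.0000 -16.0000; -16.0000 54.0000]
BᵀPA = [24.0000 -16.0000; -42.0000 -20.0000]
K = S⁻¹·BᵀPA = [0.8104 -1.5377; -0.5377 -0.8260]
A−BK = [-0.3039 0.5766; -0.2273 0.6364]
AᵀP(A−BK) = [2.9688 -3.7870; -3.7870 10.8779]
P' = Q + AᵀP(A−BK) = [7.4688 -0.7870; -0.7870 14.8779]
tr(P') = 22.3468


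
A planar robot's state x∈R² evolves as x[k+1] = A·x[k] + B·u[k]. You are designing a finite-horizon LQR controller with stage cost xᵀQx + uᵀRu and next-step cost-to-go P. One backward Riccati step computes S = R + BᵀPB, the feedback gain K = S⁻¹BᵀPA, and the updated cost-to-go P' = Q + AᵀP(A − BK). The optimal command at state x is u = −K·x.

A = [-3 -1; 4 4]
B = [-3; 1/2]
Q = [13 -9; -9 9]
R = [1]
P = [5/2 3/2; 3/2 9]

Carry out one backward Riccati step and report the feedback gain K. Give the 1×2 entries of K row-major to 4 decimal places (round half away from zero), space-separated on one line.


0.9529 0.3176

BᵀP = [-6.7500 0.0000]
S = R + BᵀPB = [1] + [20.2500] = [21.2500]
BᵀPA = [20.2500 6.7500]
K = S⁻¹·BᵀPA = [0.9529 0.3176]
A−BK = [-0.1412 -0.0471; 3.5235 3.8412]
AᵀP(A−BK) = [111.2029 121.0676; 121.0676 132.3559]
P' = Q + AᵀP(A−BK) = [124.2029 112.0676; 112.0676 141.3559]
tr(P') = 265.5588


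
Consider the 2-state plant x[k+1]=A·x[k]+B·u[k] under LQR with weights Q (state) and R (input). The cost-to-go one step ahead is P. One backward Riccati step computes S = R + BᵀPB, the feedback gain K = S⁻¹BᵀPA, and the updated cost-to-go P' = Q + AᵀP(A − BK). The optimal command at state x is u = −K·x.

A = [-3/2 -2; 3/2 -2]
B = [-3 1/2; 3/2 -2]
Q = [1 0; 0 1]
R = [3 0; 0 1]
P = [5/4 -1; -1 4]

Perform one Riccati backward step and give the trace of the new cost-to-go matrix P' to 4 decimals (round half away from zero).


BᵀP = [-5.2500 9.0000; 2.6250 -8.5000]
S = R + BᵀPB = [3 0; 0 1] + [29.2500 -20.6250; -20.6250 18.3125] = [32.2500 -20.6250; -20.6250 19.3125]
BᵀPA = [21.3750 -7.5000; -16.6875 11.7500]
K = S⁻¹·BᵀPA = [0.3476 0.4938; -0.4929 1.1358]
A−BK = [-0.2108 -1.0864; -0.0071 -0.4691]
AᵀP(A−BK) = [0.6581 0.1481; 0.1481 3.3580]
P' = Q + AᵀP(A−BK) = [1.6581 0.1481; 0.1481 4.3580]
tr(P') = 6.0161

6.0161


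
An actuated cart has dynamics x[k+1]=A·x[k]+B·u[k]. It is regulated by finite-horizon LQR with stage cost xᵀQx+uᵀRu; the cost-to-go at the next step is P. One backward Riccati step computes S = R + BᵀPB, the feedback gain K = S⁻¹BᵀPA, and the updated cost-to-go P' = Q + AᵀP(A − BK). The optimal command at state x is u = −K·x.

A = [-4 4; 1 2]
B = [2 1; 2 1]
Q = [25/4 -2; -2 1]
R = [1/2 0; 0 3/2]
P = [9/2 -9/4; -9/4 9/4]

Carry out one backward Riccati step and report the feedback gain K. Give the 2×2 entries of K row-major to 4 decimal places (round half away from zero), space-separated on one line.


-1.7561 1.7561 -0.2927 0.2927

BᵀP = [4.5000 0.0000; 2.2500 0.0000]
S = R + BᵀPB = [1/2 0; 0 3/2] + [9.0000 4.5000; 4.5000 2.2500] = [9.5000 4.5000; 4.5000 3.7500]
BᵀPA = [-18.0000 18.0000; -9.0000 9.0000]
K = S⁻¹·BᵀPA = [-1.7561 1.7561; -0.2927 0.2927]
A−BK = [-0.1951 0.1951; 4.8049 -1.8049]
AᵀP(A−BK) = [58.0061 -24.2561; -24.2561 10.7561]
P' = Q + AᵀP(A−BK) = [64.2561 -26.2561; -26.2561 11.7561]
tr(P') = 76.0122


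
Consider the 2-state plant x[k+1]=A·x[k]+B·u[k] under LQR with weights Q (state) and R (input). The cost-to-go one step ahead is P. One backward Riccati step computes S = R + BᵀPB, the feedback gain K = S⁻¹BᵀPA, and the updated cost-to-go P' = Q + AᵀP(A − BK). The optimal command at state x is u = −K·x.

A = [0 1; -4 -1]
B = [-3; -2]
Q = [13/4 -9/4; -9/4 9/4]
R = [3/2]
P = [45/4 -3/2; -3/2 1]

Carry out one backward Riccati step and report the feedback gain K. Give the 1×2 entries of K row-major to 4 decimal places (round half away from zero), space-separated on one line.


-0.1127 -0.3746

BᵀP = [-30.7500 2.5000]
S = R + BᵀPB = [3/2] + [87.2500] = [88.7500]
BᵀPA = [-10.0000 -33.2500]
K = S⁻¹·BᵀPA = [-0.1127 -0.3746]
A−BK = [-0.3380 -0.1239; -4.2254 -1.7493]
AᵀP(A−BK) = [14.8732 6.2535; 6.2535 2.7930]
P' = Q + AᵀP(A−BK) = [18.1232 4.0035; 4.0035 5.0430]
tr(P') = 23.1662


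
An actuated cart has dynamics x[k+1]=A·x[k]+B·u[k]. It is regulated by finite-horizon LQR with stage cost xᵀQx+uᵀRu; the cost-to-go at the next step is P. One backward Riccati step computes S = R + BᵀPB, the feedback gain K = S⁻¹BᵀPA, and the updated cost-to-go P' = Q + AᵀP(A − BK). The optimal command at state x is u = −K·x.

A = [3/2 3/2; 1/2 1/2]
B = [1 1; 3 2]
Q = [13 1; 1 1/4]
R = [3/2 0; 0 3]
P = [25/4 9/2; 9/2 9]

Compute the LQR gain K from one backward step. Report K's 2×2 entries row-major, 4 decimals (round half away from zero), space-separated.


0.0974 0.0974 0.4121 0.4121

BᵀP = [19.7500 31.5000; 15.2500 22.5000]
S = R + BᵀPB = [3/2 0; 0 3] + [114.2500 82.7500; 82.7500 60.2500] = [115.7500 82.7500; 82.7500 63.2500]
BᵀPA = [45.3750 45.3750; 34.1250 34.1250]
K = S⁻¹·BᵀPA = [0.0974 0.0974; 0.4121 0.4121]
A−BK = [0.9905 0.9905; -0.6164 -0.6164]
AᵀP(A−BK) = [4.5802 4.5802; 4.5802 4.5802]
P' = Q + AᵀP(A−BK) = [17.5802 5.5802; 5.5802 4.8302]
tr(P') = 22.4103


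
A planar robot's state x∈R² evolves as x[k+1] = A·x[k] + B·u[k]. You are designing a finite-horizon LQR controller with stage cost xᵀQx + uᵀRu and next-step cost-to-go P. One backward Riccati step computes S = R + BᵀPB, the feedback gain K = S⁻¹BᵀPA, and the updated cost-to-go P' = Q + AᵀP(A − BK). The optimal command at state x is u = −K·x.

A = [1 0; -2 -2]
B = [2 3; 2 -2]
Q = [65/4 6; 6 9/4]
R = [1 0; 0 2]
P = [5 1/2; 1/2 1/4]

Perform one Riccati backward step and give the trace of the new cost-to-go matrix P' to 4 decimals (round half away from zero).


19.3646

BᵀP = [11.0000 1.5000; 14.0000 1.0000]
S = R + BᵀPB = [1 0; 0 2] + [25.0000 30.0000; 30.0000 40.0000] = [26.0000 30.0000; 30.0000 42.0000]
BᵀPA = [8.0000 -3.0000; 12.0000 -2.0000]
K = S⁻¹·BᵀPA = [-0.1250 -0.3438; 0.3750 0.1979]
A−BK = [0.1250 0.0938; -1.0000 -0.9167]
AᵀP(A−BK) = [0.5000 0.3750; 0.3750 0.3646]
P' = Q + AᵀP(A−BK) = [16.7500 6.3750; 6.3750 2.6146]
tr(P') = 19.3646


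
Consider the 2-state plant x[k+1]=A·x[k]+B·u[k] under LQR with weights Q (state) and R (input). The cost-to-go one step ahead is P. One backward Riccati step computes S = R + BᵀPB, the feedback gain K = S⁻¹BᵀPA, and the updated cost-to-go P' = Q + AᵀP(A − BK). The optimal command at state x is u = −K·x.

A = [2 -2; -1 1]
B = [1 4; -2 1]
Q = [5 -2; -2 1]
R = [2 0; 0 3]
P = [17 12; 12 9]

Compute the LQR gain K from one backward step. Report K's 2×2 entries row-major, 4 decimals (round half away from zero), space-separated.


0.3072 -0.3072 0.2985 -0.2985

BᵀP = [-7.0000 -6.0000; 80.0000 57.0000]
S = R + BᵀPB = [2 0; 0 3] + [5.0000 -34.0000; -34.0000 377.0000] = [7.0000 -34.0000; -34.0000 380.0000]
BᵀPA = [-8.0000 8.0000; 103.0000 -103.0000]
K = S⁻¹·BᵀPA = [0.3072 -0.3072; 0.2985 -0.2985]
A−BK = [0.4987 -0.4987; -0.6842 0.6842]
AᵀP(A−BK) = [0.7081 -0.7081; -0.7081 0.7081]
P' = Q + AᵀP(A−BK) = [5.7081 -2.7081; -2.7081 1.7081]
tr(P') = 7.4162


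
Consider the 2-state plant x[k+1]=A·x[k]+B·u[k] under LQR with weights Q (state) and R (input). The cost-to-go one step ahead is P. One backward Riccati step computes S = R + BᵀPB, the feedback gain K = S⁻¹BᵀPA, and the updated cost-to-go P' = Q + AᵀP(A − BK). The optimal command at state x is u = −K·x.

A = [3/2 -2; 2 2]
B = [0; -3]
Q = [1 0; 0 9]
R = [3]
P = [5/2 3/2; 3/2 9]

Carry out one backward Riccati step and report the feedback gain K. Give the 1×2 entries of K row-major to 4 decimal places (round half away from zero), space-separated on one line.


BᵀP = [-4.5000 -27.0000]
S = R + BᵀPB = [3] + [81.0000] = [84.0000]
BᵀPA = [-60.7500 -45.0000]
K = S⁻¹·BᵀPA = [-0.7232 -0.5357]
A−BK = [1.5000 -2.0000; -0.1696 0.3929]
AᵀP(A−BK) = [6.6897 -5.5446; -5.5446 9.8929]
P' = Q + AᵀP(A−BK) = [7.6897 -5.5446; -5.5446 18.8929]
tr(P') = 26.5826

-0.7232 -0.5357


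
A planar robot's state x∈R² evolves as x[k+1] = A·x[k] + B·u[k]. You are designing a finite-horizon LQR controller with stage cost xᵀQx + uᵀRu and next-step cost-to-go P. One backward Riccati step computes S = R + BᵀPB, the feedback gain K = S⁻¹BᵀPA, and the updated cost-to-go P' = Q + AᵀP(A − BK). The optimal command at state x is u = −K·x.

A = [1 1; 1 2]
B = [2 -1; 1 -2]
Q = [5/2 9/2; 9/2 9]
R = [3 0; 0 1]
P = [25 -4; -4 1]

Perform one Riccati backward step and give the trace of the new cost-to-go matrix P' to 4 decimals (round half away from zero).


BᵀP = [46.0000 -7.0000; -17.0000 2.0000]
S = R + BᵀPB = [3 0; 0 1] + [85.0000 -32.0000; -32.0000 13.0000] = [88.0000 -32.0000; -32.0000 14.0000]
BᵀPA = [39.0000 32.0000; -15.0000 -13.0000]
K = S⁻¹·BᵀPA = [0.3173 0.1538; -0.3462 -0.5769]
A−BK = [0.0192 0.1154; -0.0096 0.6923]
AᵀP(A−BK) = [0.4327 0.3462; 0.3462 0.5769]
P' = Q + AᵀP(A−BK) = [2.9327 4.8462; 4.8462 9.5769]
tr(P') = 12.5096

12.5096


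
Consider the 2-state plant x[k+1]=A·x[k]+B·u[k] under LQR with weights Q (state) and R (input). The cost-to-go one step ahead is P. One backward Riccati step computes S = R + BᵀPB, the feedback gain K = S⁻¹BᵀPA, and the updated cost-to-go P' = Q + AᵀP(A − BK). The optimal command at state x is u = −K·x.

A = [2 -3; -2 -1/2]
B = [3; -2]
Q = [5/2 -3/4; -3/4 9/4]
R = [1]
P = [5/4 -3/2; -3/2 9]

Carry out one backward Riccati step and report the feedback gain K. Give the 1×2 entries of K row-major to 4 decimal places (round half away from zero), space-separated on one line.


0.8830 -0.1358

BᵀP = [6.7500 -22.5000]
S = R + BᵀPB = [1] + [65.2500] = [66.2500]
BᵀPA = [58.5000 -9.0000]
K = S⁻¹·BᵀPA = [0.8830 -0.1358]
A−BK = [-0.6491 -2.5925; -0.2340 -0.7717]
AᵀP(A−BK) = [1.3434 1.9472; 1.9472 7.7774]
P' = Q + AᵀP(A−BK) = [3.8434 1.1972; 1.1972 10.0274]
tr(P') = 13.8708
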